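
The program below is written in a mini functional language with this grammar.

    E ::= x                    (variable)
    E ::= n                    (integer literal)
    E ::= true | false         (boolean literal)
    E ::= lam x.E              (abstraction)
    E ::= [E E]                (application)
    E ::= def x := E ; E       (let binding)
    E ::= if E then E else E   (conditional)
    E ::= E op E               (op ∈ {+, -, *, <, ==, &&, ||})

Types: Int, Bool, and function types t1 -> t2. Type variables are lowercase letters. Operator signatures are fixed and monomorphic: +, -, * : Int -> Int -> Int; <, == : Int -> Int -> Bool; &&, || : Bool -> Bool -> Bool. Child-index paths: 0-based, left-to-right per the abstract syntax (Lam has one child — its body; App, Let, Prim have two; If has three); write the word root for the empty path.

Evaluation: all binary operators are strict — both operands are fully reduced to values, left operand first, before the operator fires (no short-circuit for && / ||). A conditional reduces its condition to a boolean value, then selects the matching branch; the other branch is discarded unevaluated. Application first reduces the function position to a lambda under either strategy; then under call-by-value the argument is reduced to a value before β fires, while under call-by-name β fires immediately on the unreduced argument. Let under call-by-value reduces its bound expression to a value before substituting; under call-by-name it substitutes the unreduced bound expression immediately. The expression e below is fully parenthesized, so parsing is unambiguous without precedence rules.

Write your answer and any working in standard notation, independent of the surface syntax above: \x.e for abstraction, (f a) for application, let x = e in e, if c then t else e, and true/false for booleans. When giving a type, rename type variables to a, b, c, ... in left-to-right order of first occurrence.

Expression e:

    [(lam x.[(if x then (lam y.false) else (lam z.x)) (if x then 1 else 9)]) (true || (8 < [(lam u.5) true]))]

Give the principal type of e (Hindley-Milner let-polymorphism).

Derivation:
x : a
  unify a ~ Bool
\y._ : b -> Bool
x : Bool
\z._ : c -> Bool
  unify b -> Bool ~ c -> Bool
  unify b ~ c
  unify Bool ~ Bool
x : Bool
  unify Bool ~ Bool
  unify Int ~ Int
  unify c -> Bool ~ Int -> d
  unify c ~ Int
  unify Bool ~ d
_ _ : Bool
\x._ : Bool -> Bool
  unify Bool ~ Bool
  unify Int ~ Int
\u._ : e -> Int
  unify e -> Int ~ Bool -> f
  unify e ~ Bool
  unify Int ~ f
_ _ : Int
  unify Int ~ Int
  unify Bool ~ Bool
  unify Bool -> Bool ~ Bool -> g
  unify Bool ~ Bool
  unify Bool ~ g
_ _ : Bool

Answer: Bool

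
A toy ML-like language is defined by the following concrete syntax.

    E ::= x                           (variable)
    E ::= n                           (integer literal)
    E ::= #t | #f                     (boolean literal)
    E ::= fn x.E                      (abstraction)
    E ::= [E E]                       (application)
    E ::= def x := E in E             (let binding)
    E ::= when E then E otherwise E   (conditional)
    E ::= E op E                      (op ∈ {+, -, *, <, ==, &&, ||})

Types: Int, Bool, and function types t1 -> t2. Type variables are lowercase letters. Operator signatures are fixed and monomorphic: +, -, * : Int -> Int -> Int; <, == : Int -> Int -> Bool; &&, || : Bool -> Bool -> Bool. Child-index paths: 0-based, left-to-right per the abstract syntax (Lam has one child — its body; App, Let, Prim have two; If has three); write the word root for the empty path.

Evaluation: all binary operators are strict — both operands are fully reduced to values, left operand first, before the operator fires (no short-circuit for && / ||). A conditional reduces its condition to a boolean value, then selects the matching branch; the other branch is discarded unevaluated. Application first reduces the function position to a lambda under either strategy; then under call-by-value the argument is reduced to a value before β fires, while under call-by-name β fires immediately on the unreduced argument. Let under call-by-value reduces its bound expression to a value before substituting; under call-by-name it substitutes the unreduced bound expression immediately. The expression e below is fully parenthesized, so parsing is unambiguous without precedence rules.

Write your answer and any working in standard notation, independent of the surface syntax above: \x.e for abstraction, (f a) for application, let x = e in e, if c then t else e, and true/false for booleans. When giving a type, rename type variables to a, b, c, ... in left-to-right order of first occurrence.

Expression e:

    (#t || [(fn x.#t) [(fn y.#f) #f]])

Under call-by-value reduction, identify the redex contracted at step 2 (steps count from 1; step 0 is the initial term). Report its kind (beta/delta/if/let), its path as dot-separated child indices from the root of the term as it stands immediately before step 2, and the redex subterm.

Trace:
step 0: (true || ((\x.true) ((\y.false) false)))
step 1: [beta@1.1] (true || ((\x.true) false))
step 2: [beta@1] (true || true)

Answer: beta at 1 : ((\x.true) false)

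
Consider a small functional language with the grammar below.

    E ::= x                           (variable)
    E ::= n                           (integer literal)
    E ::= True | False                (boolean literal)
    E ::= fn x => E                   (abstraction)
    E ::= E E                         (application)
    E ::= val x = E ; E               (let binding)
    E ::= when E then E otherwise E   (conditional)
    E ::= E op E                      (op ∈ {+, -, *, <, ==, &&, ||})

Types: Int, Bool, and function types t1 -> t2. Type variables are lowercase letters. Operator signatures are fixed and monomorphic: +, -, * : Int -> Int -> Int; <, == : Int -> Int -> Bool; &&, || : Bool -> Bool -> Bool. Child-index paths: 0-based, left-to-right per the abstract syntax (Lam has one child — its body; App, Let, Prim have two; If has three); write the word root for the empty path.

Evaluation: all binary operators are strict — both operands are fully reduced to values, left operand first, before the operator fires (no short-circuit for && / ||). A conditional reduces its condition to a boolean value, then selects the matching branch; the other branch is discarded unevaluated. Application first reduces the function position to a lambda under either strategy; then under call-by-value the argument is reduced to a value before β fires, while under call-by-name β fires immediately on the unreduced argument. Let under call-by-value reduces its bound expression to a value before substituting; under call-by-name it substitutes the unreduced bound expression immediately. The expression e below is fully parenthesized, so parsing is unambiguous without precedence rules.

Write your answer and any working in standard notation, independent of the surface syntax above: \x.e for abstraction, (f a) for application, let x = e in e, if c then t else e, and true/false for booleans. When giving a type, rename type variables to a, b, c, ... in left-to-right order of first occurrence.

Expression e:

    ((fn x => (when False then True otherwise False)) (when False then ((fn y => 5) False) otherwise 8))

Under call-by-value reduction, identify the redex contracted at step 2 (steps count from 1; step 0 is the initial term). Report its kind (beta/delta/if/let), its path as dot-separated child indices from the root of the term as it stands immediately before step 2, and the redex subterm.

Working:
step 0: ((\x.(if false then true else false)) (if false then ((\y.5) false) else 8))
step 1: [if@1] ((\x.(if false then true else false)) 8)
step 2: [beta@root] (if false then true else false)

Answer: beta at root : ((\x.(if false then true else false)) 8)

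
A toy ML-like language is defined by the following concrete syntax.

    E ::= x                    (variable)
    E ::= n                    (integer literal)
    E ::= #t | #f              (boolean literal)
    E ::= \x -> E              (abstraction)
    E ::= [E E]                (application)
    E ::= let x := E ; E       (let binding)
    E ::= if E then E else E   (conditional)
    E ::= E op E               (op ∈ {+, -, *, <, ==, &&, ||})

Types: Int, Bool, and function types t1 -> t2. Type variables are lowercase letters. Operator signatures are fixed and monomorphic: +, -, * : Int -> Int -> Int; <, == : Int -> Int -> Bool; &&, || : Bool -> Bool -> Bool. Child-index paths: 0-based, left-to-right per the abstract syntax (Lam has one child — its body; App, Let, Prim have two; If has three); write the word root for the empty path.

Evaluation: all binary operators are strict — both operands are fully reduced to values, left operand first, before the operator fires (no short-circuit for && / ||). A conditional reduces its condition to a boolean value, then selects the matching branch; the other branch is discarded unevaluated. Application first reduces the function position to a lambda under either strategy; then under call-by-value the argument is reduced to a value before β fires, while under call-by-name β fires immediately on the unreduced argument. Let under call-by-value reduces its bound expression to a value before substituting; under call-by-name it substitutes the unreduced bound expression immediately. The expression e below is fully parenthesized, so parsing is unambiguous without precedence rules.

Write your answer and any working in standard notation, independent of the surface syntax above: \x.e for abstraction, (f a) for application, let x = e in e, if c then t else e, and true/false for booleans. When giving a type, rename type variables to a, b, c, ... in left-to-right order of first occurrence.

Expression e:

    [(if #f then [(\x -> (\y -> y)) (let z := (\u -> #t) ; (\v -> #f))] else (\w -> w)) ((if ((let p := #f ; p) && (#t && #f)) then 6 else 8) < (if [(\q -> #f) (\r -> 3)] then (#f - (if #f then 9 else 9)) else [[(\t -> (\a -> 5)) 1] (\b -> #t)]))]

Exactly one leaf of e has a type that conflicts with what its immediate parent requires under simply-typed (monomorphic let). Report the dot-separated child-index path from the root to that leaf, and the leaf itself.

Trace:
  unify Bool ~ Bool
y : b
\y._ : b -> b
\x._ : a -> b -> b
\u._ : c -> Bool
let z : c -> Bool
\v._ : d -> Bool
  unify a -> b -> b ~ (d -> Bool) -> e
  unify a ~ d -> Bool
  unify b -> b ~ e
_ _ : b -> b
w : f
\w._ : f -> f
  unify b -> b ~ f -> f
  unify b ~ f
  unify f ~ f
let p : Bool
p : Bool
  unify Bool ~ Bool
  unify Bool ~ Bool
  unify Bool ~ Bool
  unify Bool ~ Bool
  unify Bool ~ Bool
  unify Int ~ Int
  unify Int ~ Int
\q._ : g -> Bool
\r._ : h -> Int
  unify g -> Bool ~ (h -> Int) -> i
  unify g ~ h -> Int
  unify Bool ~ i
_ _ : Bool
  unify Bool ~ Bool
  unify Bool ~ Int
  FAIL: mismatch Bool ~ Int

Answer: 1.1.1.0 : false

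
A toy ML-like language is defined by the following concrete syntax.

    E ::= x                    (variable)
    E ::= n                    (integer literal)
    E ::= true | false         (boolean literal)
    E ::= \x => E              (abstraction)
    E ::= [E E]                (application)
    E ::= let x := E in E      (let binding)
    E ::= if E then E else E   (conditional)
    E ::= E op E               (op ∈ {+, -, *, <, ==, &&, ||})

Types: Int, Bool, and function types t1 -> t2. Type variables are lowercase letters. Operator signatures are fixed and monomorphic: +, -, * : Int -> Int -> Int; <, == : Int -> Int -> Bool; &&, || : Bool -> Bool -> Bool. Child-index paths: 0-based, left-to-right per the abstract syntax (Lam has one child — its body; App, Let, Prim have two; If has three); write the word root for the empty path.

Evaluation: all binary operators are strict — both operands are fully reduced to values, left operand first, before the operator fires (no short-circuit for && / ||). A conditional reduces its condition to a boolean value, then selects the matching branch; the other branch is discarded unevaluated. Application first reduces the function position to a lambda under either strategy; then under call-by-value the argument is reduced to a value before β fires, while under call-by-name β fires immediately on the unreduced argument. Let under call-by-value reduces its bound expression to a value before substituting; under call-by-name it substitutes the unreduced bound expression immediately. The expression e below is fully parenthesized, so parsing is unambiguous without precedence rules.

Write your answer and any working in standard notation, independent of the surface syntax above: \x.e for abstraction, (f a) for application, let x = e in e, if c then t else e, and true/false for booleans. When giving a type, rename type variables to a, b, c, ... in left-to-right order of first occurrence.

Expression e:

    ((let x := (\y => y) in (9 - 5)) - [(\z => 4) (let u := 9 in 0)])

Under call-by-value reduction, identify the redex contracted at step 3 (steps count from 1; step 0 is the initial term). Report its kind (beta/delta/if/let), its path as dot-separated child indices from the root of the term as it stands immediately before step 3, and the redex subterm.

Answer: let at 1.1 : (let u = 9 in 0)

Trace:
step 0: ((let x = (\y.y) in (9 - 5)) - ((\z.4) (let u = 9 in 0)))
step 1: [let@0] ((9 - 5) - ((\z.4) (let u = 9 in 0)))
step 2: [delta@0] (4 - ((\z.4) (let u = 9 in 0)))
step 3: [let@1.1] (4 - ((\z.4) 0))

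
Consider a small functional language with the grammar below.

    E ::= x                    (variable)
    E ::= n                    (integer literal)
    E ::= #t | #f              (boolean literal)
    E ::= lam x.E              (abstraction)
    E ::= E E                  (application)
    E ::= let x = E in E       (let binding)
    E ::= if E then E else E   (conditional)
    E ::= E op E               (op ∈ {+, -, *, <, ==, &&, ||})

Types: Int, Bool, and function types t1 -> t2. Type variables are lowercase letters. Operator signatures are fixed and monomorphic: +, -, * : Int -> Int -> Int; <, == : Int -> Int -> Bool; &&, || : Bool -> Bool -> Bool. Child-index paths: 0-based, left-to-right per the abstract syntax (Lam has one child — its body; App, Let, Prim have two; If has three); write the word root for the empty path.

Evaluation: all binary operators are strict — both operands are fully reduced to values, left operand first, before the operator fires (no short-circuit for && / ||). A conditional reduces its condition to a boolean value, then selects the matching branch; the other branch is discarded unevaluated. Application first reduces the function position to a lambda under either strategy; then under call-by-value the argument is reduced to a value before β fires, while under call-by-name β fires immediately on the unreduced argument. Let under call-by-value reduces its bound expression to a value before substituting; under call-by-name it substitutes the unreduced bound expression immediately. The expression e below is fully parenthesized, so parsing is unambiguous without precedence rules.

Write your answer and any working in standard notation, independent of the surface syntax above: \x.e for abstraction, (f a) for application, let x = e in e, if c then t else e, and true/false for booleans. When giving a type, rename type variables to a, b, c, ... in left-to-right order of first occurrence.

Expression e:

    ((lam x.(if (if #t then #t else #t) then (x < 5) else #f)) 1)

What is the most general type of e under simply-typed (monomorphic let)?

Trace:
  unify Bool ~ Bool
  unify Bool ~ Bool
  unify Bool ~ Bool
x : a
  unify a ~ Int
  unify Int ~ Int
  unify Bool ~ Bool
\x._ : Int -> Bool
  unify Int -> Bool ~ Int -> b
  unify Int ~ Int
  unify Bool ~ b
_ _ : Bool

Answer: Bool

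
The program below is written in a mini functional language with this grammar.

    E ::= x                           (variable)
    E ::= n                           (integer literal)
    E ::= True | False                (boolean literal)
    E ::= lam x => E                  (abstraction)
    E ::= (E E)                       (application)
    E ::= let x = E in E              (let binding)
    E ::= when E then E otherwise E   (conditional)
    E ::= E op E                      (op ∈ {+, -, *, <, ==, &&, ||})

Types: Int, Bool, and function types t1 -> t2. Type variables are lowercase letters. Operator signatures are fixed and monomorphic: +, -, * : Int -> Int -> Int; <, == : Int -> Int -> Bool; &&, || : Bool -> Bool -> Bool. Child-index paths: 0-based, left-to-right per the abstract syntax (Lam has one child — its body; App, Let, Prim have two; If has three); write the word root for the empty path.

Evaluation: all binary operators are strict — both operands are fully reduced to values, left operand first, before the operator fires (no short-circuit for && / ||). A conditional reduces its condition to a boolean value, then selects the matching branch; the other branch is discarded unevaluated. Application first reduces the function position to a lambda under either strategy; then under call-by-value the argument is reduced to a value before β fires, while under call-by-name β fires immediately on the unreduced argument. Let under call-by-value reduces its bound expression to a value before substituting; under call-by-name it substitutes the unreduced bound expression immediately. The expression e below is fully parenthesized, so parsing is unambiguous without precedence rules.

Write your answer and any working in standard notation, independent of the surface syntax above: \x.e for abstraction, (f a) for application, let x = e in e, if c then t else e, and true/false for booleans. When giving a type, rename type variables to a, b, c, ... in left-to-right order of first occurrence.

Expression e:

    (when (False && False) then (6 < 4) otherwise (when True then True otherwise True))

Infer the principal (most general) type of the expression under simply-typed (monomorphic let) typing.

Answer: Bool

Trace:
  unify Bool ~ Bool
  unify Bool ~ Bool
  unify Bool ~ Bool
  unify Int ~ Int
  unify Int ~ Int
  unify Bool ~ Bool
  unify Bool ~ Bool
  unify Bool ~ Bool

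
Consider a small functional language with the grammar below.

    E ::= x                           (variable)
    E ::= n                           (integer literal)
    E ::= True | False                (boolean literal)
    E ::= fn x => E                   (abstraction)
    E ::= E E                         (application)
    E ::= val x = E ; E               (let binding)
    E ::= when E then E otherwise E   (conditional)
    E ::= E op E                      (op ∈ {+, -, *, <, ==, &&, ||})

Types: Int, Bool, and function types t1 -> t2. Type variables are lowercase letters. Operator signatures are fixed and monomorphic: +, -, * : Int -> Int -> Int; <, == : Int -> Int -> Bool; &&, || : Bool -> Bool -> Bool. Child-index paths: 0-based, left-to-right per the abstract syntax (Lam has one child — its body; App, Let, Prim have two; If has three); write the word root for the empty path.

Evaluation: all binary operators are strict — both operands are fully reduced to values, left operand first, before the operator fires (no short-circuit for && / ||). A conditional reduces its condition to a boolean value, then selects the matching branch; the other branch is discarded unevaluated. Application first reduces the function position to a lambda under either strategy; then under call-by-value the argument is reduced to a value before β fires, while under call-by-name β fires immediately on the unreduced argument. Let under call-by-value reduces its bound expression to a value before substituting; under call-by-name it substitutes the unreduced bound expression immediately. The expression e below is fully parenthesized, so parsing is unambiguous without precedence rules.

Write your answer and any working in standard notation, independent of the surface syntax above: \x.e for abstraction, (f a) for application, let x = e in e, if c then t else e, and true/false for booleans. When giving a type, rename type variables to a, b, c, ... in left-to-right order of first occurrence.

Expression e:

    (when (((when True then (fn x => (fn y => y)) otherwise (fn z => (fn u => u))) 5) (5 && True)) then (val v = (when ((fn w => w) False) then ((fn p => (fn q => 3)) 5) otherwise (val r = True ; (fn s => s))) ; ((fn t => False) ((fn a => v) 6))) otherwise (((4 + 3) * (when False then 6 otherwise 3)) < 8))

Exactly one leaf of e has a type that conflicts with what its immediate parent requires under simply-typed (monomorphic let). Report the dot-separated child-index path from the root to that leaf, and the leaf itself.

Answer: 0.1.0 : 5

Trace:
  unify Bool ~ Bool
y : b
\y._ : b -> b
\x._ : a -> b -> b
u : d
\u._ : d -> d
\z._ : c -> d -> d
  unify a -> b -> b ~ c -> d -> d
  unify a ~ c
  unify b -> b ~ d -> d
  unify b ~ d
  unify d ~ d
  unify c -> d -> d ~ Int -> e
  unify c ~ Int
  unify d -> d ~ e
_ _ : d -> d
  unify Int ~ Bool
  FAIL: mismatch Int ~ Bool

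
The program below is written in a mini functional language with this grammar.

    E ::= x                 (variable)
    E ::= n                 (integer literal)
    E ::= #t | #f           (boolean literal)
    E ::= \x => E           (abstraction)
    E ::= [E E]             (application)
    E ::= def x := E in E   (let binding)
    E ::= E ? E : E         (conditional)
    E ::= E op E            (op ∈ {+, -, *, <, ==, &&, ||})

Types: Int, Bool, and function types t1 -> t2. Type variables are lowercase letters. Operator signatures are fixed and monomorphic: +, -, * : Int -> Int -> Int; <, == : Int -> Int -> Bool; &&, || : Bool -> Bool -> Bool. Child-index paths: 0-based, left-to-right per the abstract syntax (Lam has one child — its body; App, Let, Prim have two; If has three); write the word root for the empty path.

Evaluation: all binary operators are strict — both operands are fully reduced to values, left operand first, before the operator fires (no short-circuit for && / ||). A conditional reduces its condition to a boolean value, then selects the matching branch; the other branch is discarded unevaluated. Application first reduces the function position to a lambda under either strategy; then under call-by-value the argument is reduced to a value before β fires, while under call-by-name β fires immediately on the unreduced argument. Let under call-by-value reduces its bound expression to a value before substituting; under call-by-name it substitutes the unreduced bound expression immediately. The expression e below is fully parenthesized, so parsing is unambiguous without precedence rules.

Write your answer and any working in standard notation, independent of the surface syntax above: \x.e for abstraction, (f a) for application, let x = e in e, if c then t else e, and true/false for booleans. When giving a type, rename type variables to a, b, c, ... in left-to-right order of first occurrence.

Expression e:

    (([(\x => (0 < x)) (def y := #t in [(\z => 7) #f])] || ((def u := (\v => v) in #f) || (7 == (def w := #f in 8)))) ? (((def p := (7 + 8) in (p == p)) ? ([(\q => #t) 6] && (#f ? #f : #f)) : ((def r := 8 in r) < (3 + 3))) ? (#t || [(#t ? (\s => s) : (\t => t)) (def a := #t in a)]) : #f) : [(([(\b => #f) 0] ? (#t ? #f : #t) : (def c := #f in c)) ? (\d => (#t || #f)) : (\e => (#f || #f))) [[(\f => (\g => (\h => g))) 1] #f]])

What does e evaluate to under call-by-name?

Trace:
step 0: (if (((\x.(0 < x)) (let y = true in ((\z.7) false))) || ((let u = (\v.v) in false) || (7 == (let w = false in 8)))) then (if (if (let p = (7 + 8) in (p == p)) then (((\q.true) 6) && (if false then false else false)) else ((let r = 8 in r) < (3 + 3))) then (true || ((if true then (\s.s) else (\t.t)) (let a = true in a))) else false) else ((if (if ((\b.false) 0) then (if true then false else true) else (let c = false in c)) then (\d.(true || false)) else (\e.(false || false))) (((\f.(\g.(\h.g))) 1) false)))
step 1: [beta@0.0] (if ((0 < (let y = true in ((\z.7) false))) || ((let u = (\v.v) in false) || (7 == (let w = false in 8)))) then (if (if (let p = (7 + 8) in (p == p)) then (((\q.true) 6) && (if false then false else false)) else ((let r = 8 in r) < (3 + 3))) then (true || ((if true then (\s.s) else (\t.t)) (let a = true in a))) else false) else ((if (if ((\b.false) 0) then (if true then false else true) else (let c = false in c)) then (\d.(true || false)) else (\e.(false || false))) (((\f.(\g.(\h.g))) 1) false)))
step 2: [let@0.0.1] (if ((0 < ((\z.7) false)) || ((let u = (\v.v) in false) || (7 == (let w = false in 8)))) then (if (if (let p = (7 + 8) in (p == p)) then (((\q.true) 6) && (if false then false else false)) else ((let r = 8 in r) < (3 + 3))) then (true || ((if true then (\s.s) else (\t.t)) (let a = true in a))) else false) else ((if (if ((\b.false) 0) then (if true then false else true) else (let c = false in c)) then (\d.(true || false)) else (\e.(false || false))) (((\f.(\g.(\h.g))) 1) false)))
step 3: [beta@0.0.1] (if ((0 < 7) || ((let u = (\v.v) in false) || (7 == (let w = false in 8)))) then (if (if (let p = (7 + 8) in (p == p)) then (((\q.true) 6) && (if false then false else false)) else ((let r = 8 in r) < (3 + 3))) then (true || ((if true then (\s.s) else (\t.t)) (let a = true in a))) else false) else ((if (if ((\b.false) 0) then (if true then false else true) else (let c = false in c)) then (\d.(true || false)) else (\e.(false || false))) (((\f.(\g.(\h.g))) 1) false)))
step 4: [delta@0.0] (if (true || ((let u = (\v.v) in false) || (7 == (let w = false in 8)))) then (if (if (let p = (7 + 8) in (p == p)) then (((\q.true) 6) && (if false then false else false)) else ((let r = 8 in r) < (3 + 3))) then (true || ((if true then (\s.s) else (\t.t)) (let a = true in a))) else false) else ((if (if ((\b.false) 0) then (if true then false else true) else (let c = false in c)) then (\d.(true || false)) else (\e.(false || false))) (((\f.(\g.(\h.g))) 1) false)))
step 5: [let@0.1.0] (if (true || (false || (7 == (let w = false in 8)))) then (if (if (let p = (7 + 8) in (p == p)) then (((\q.true) 6) && (if false then false else false)) else ((let r = 8 in r) < (3 + 3))) then (true || ((if true then (\s.s) else (\t.t)) (let a = true in a))) else false) else ((if (if ((\b.false) 0) then (if true then false else true) else (let c = false in c)) then (\d.(true || false)) else (\e.(false || false))) (((\f.(\g.(\h.g))) 1) false)))
step 6: [let@0.1.1.1] (if (true || (false || (7 == 8))) then (if (if (let p = (7 + 8) in (p == p)) then (((\q.true) 6) && (if false then false else false)) else ((let r = 8 in r) < (3 + 3))) then (true || ((if true then (\s.s) else (\t.t)) (let a = true in a))) else false) else ((if (if ((\b.false) 0) then (if true then false else true) else (let c = false in c)) then (\d.(true || false)) else (\e.(false || false))) (((\f.(\g.(\h.g))) 1) false)))
step 7: [delta@0.1.1] (if (true || (false || false)) then (if (if (let p = (7 + 8) in (p == p)) then (((\q.true) 6) && (if false then false else false)) else ((let r = 8 in r) < (3 + 3))) then (true || ((if true then (\s.s) else (\t.t)) (let a = true in a))) else false) else ((if (if ((\b.false) 0) then (if true then false else true) else (let c = false in c)) then (\d.(true || false)) else (\e.(false || false))) (((\f.(\g.(\h.g))) 1) false)))
step 8: [delta@0.1] (if (true || false) then (if (if (let p = (7 + 8) in (p == p)) then (((\q.true) 6) && (if false then false else false)) else ((let r = 8 in r) < (3 + 3))) then (true || ((if true then (\s.s) else (\t.t)) (let a = true in a))) else false) else ((if (if ((\b.false) 0) then (if true then false else true) else (let c = false in c)) then (\d.(true || false)) else (\e.(false || false))) (((\f.(\g.(\h.g))) 1) false)))
step 9: [delta@0] (if true then (if (if (let p = (7 + 8) in (p == p)) then (((\q.true) 6) && (if false then false else false)) else ((let r = 8 in r) < (3 + 3))) then (true || ((if true then (\s.s) else (\t.t)) (let a = true in a))) else false) else ((if (if ((\b.false) 0) then (if true then false else true) else (let c = false in c)) then (\d.(true || false)) else (\e.(false || false))) (((\f.(\g.(\h.g))) 1) false)))
step 10: [if@root] (if (if (let p = (7 + 8) in (p == p)) then (((\q.true) 6) && (if false then false else false)) else ((let r = 8 in r) < (3 + 3))) then (true || ((if true then (\s.s) else (\t.t)) (let a = true in a))) else false)
step 11: [let@0.0] (if (if ((7 + 8) == (7 + 8)) then (((\q.true) 6) && (if false then false else false)) else ((let r = 8 in r) < (3 + 3))) then (true || ((if true then (\s.s) else (\t.t)) (let a = true in a))) else false)
step 12: [delta@0.0.0] (if (if (15 == (7 + 8)) then (((\q.true) 6) && (if false then false else false)) else ((let r = 8 in r) < (3 + 3))) then (true || ((if true then (\s.s) else (\t.t)) (let a = true in a))) else false)
step 13: [delta@0.0.1] (if (if (15 == 15) then (((\q.true) 6) && (if false then false else false)) else ((let r = 8 in r) < (3 + 3))) then (true || ((if true then (\s.s) else (\t.t)) (let a = true in a))) else false)
step 14: [delta@0.0] (if (if true then (((\q.true) 6) && (if false then false else false)) else ((let r = 8 in r) < (3 + 3))) then (true || ((if true then (\s.s) else (\t.t)) (let a = true in a))) else false)
step 15: [if@0] (if (((\q.true) 6) && (if false then false else false)) then (true || ((if true then (\s.s) else (\t.t)) (let a = true in a))) else false)
step 16: [beta@0.0] (if (true && (if false then false else false)) then (true || ((if true then (\s.s) else (\t.t)) (let a = true in a))) else false)
step 17: [if@0.1] (if (true && false) then (true || ((if true then (\s.s) else (\t.t)) (let a = true in a))) else false)
step 18: [delta@0] (if false then (true || ((if true then (\s.s) else (\t.t)) (let a = true in a))) else false)
step 19: [if@root] false

Answer: false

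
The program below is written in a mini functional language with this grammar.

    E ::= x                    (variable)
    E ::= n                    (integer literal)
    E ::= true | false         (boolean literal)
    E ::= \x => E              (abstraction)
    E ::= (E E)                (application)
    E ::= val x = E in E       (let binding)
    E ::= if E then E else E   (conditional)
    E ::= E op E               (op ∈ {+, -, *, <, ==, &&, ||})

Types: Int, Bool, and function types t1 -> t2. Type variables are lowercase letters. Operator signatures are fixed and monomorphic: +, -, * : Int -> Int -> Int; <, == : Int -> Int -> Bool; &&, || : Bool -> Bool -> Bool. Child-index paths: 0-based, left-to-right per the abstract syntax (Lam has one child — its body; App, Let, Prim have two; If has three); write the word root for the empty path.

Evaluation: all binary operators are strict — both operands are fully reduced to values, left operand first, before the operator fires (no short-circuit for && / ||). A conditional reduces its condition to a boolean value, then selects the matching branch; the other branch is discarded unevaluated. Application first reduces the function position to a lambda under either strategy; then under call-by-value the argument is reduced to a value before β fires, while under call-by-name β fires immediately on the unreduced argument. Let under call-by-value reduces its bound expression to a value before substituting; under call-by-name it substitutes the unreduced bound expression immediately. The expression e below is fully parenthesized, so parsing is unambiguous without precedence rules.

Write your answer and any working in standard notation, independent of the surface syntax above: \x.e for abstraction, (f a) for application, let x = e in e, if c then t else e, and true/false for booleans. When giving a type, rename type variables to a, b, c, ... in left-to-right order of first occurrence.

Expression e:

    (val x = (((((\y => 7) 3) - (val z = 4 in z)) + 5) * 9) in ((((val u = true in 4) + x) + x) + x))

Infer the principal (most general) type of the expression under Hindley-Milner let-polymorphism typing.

Answer: Int

Working:
\y._ : a -> Int
  unify a -> Int ~ Int -> b
  unify a ~ Int
  unify Int ~ b
_ _ : Int
  unify Int ~ Int
let z : Int
z : Int
  unify Int ~ Int
  unify Int ~ Int
  unify Int ~ Int
  unify Int ~ Int
  unify Int ~ Int
let x : Int
let u : Bool
  unify Int ~ Int
x : Int
  unify Int ~ Int
  unify Int ~ Int
x : Int
  unify Int ~ Int
  unify Int ~ Int
x : Int
  unify Int ~ Int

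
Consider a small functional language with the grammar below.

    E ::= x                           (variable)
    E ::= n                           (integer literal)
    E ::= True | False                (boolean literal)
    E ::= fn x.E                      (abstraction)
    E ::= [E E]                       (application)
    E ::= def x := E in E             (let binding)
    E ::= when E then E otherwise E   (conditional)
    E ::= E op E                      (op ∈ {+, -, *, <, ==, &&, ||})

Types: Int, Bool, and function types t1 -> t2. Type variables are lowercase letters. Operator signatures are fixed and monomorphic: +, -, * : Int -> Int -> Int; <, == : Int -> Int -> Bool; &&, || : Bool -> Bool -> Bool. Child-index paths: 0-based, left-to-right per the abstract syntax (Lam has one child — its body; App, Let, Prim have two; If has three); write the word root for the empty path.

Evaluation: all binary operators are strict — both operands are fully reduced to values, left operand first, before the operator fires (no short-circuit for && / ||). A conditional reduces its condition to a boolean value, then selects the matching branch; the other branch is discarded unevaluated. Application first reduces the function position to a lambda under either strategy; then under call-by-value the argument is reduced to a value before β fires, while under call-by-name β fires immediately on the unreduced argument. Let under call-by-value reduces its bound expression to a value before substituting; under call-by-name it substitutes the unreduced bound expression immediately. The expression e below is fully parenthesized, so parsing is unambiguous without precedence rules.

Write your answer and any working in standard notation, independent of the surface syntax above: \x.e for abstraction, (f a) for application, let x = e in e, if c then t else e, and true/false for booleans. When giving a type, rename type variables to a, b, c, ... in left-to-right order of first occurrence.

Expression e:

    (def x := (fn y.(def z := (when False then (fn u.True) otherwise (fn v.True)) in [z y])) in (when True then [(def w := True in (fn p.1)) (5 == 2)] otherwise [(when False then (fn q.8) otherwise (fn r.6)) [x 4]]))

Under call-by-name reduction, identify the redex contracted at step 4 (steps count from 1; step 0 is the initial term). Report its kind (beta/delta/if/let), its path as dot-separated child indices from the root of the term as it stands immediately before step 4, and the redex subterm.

Answer: beta at root : ((\p.1) (5 == 2))

Trace:
step 0: (let x = (\y.(let z = (if false then (\u.true) else (\v.true)) in (z y))) in (if true then ((let w = true in (\p.1)) (5 == 2)) else ((if false then (\q.8) else (\r.6)) (x 4))))
step 1: [let@root] (if true then ((let w = true in (\p.1)) (5 == 2)) else ((if false then (\q.8) else (\r.6)) ((\y.(let z = (if false then (\u.true) else (\v.true)) in (z y))) 4)))
step 2: [if@root] ((let w = true in (\p.1)) (5 == 2))
step 3: [let@0] ((\p.1) (5 == 2))
step 4: [beta@root] 1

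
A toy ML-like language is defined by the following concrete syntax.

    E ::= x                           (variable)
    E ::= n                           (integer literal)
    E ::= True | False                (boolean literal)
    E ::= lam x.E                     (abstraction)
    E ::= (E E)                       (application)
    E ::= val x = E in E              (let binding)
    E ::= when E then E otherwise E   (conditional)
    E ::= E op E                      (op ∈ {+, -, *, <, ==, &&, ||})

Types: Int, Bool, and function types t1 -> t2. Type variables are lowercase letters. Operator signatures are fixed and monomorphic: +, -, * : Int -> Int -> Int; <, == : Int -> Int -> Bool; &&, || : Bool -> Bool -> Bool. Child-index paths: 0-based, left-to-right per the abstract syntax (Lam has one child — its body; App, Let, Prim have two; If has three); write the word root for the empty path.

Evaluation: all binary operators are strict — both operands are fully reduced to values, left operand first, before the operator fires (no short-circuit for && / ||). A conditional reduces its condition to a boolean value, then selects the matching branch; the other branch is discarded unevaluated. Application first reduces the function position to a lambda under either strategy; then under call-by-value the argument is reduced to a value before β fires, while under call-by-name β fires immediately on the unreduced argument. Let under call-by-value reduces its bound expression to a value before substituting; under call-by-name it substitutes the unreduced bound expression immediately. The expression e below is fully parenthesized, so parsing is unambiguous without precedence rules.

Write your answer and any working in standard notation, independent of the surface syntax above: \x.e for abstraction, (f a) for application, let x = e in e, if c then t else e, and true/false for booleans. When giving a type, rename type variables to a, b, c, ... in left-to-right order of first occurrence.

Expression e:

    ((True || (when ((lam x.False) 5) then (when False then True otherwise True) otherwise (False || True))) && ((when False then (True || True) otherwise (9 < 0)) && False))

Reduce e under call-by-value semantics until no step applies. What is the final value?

Answer: false

Derivation:
step 0: ((true || (if ((\x.false) 5) then (if false then true else true) else (false || true))) && ((if false then (true || true) else (9 < 0)) && false))
step 1: [beta@0.1.0] ((true || (if false then (if false then true else true) else (false || true))) && ((if false then (true || true) else (9 < 0)) && false))
step 2: [if@0.1] ((true || (false || true)) && ((if false then (true || true) else (9 < 0)) && false))
step 3: [delta@0.1] ((true || true) && ((if false then (true || true) else (9 < 0)) && false))
step 4: [delta@0] (true && ((if false then (true || true) else (9 < 0)) && false))
step 5: [if@1.0] (true && ((9 < 0) && false))
step 6: [delta@1.0] (true && (false && false))
step 7: [delta@1] (true && false)
step 8: [delta@root] false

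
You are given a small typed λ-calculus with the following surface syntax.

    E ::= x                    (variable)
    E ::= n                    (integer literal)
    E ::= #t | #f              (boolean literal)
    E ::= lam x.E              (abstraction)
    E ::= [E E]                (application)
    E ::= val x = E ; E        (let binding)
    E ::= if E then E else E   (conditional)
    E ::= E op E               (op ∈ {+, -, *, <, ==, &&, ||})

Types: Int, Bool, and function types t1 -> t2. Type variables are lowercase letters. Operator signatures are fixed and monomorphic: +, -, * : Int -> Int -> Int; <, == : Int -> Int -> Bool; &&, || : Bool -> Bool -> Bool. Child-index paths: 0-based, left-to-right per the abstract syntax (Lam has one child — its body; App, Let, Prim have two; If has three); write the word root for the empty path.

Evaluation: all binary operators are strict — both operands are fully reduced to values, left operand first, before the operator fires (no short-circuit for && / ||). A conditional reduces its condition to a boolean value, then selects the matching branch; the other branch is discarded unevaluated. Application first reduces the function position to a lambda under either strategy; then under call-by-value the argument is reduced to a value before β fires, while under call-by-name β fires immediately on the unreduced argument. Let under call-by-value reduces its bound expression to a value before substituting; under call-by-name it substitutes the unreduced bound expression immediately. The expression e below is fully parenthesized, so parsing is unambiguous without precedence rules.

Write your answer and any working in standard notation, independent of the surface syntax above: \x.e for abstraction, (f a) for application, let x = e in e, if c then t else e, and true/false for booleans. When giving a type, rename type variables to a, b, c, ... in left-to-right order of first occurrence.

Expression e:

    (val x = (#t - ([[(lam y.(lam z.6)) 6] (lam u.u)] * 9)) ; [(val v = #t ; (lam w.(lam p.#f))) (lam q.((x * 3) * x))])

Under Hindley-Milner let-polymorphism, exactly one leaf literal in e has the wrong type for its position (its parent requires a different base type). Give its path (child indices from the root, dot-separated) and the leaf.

Trace:
  unify Bool ~ Int
  FAIL: mismatch Bool ~ Int

Answer: 0.0 : true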